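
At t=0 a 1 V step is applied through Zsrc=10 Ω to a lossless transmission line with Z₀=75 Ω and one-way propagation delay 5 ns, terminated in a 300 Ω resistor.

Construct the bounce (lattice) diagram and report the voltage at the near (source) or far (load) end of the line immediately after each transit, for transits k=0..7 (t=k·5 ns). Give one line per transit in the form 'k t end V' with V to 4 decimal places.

Γ_L=0.600000, Γ_S=-0.764706; launch V₁=1·75/85=0.882353
k=0 src: V=0.8824
k=1 load: inc=0.882353, refl=0.882353·0.600000=0.5294; V=0.000000+0.882353+0.529412=1.4118
k=2 src: inc=0.529412, refl=0.529412·-0.764706=-0.4048; V=0.882353+0.529412+-0.404844=1.0069
k=3 load: inc=-0.404844, refl=-0.404844·0.600000=-0.2429; V=1.411765+-0.404844+-0.242907=0.7640
k=4 src: inc=-0.242907, refl=-0.242907·-0.764706=0.1858; V=1.006920+-0.242907+0.185752=0.9498
k=5 load: inc=0.185752, refl=0.185752·0.600000=0.1115; V=0.764014+0.185752+0.111451=1.0612
k=6 src: inc=0.111451, refl=0.111451·-0.764706=-0.0852; V=0.949766+0.111451+-0.085227=0.9760
k=7 load: inc=-0.085227, refl=-0.085227·0.600000=-0.0511; V=1.061217+-0.085227+-0.051136=0.9249

0 0 source 0.8824
1 5 load 1.4118
2 10 source 1.0069
3 15 load 0.7640
4 20 source 0.9498
5 25 load 1.0612
6 30 source 0.9760
7 35 load 0.9249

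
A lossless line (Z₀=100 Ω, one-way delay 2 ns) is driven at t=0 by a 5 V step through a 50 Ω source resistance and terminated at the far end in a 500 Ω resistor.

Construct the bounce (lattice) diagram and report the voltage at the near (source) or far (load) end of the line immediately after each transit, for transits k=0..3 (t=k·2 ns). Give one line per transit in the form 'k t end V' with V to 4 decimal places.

0 0 source 3.3333
1 2 load 5.5556
2 4 source 4.8148
3 6 load 4.3210

Γ_L=0.666667, Γ_S=-0.333333; launch V₁=5·100/150=3.333333
k=0 src: V=3.3333
k=1 load: inc=3.333333, refl=3.333333·0.666667=2.2222; V=0.000000+3.333333+2.222222=5.5556
k=2 src: inc=2.222222, refl=2.222222·-0.333333=-0.7407; V=3.333333+2.222222+-0.740741=4.8148
k=3 load: inc=-0.740741, refl=-0.740741·0.666667=-0.4938; V=5.555556+-0.740741+-0.493827=4.3210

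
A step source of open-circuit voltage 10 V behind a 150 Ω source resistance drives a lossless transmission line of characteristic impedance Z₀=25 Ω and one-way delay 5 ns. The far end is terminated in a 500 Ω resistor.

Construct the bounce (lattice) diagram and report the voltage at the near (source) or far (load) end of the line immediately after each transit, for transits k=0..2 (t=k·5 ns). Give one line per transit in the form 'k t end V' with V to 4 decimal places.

0 0 source 1.4286
1 5 load 2.7211
2 10 source 3.6443

Γ_L=0.904762, Γ_S=0.714286; launch V₁=10·25/175=1.428571
k=0 src: V=1.4286
k=1 load: inc=1.428571, refl=1.428571·0.904762=1.2925; V=0.000000+1.428571+1.292517=2.7211
k=2 src: inc=1.292517, refl=1.292517·0.714286=0.9232; V=1.428571+1.292517+0.923226=3.6443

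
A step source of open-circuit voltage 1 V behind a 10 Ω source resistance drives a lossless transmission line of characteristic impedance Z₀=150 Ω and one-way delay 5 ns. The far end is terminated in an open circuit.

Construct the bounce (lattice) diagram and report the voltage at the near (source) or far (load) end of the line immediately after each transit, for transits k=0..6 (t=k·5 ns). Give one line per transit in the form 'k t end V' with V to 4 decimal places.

0 0 source 0.9375
1 5 load 1.8750
2 10 source 1.0547
3 15 load 0.2344
4 20 source 0.9521
5 25 load 1.6699
6 30 source 1.0419

Γ_L=1.000000, Γ_S=-0.875000; launch V₁=1·150/160=0.937500
k=0 src: V=0.9375
k=1 load: inc=0.937500, refl=0.937500·1.000000=0.9375; V=0.000000+0.937500+0.937500=1.8750
k=2 src: inc=0.937500, refl=0.937500·-0.875000=-0.8203; V=0.937500+0.937500+-0.820312=1.0547
k=3 load: inc=-0.820312, refl=-0.820312·1.000000=-0.8203; V=1.875000+-0.820312+-0.820312=0.2344
k=4 src: inc=-0.820312, refl=-0.820312·-0.875000=0.7178; V=1.054688+-0.820312+0.717773=0.9521
k=5 load: inc=0.717773, refl=0.717773·1.000000=0.7178; V=0.234375+0.717773+0.717773=1.6699
k=6 src: inc=0.717773, refl=0.717773·-0.875000=-0.6281; V=0.952148+0.717773+-0.628052=1.0419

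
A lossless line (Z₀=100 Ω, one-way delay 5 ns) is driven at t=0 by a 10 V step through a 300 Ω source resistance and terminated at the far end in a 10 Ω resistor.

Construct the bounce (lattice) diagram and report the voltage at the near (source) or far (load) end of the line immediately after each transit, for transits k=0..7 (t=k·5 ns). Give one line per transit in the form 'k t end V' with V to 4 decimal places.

Γ_L=-0.818182, Γ_S=0.500000; launch V₁=10·100/400=2.500000
k=0 src: V=2.5000
k=1 load: inc=2.500000, refl=2.500000·-0.818182=-2.0455; V=0.000000+2.500000+-2.045455=0.4545
k=2 src: inc=-2.045455, refl=-2.045455·0.500000=-1.0227; V=2.500000+-2.045455+-1.022727=-0.5682
k=3 load: inc=-1.022727, refl=-1.022727·-0.818182=0.8368; V=0.454545+-1.022727+0.836777=0.2686
k=4 src: inc=0.836777, refl=0.836777·0.500000=0.4184; V=-0.568182+0.836777+0.418388=0.6870
k=5 load: inc=0.418388, refl=0.418388·-0.818182=-0.3423; V=0.268595+0.418388+-0.342318=0.3447
k=6 src: inc=-0.342318, refl=-0.342318·0.500000=-0.1712; V=0.686983+-0.342318+-0.171159=0.1735
k=7 load: inc=-0.171159, refl=-0.171159·-0.818182=0.1400; V=0.344666+-0.171159+0.140039=0.3135

0 0 source 2.5000
1 5 load 0.4545
2 10 source -0.5682
3 15 load 0.2686
4 20 source 0.6870
5 25 load 0.3447
6 30 source 0.1735
7 35 load 0.3135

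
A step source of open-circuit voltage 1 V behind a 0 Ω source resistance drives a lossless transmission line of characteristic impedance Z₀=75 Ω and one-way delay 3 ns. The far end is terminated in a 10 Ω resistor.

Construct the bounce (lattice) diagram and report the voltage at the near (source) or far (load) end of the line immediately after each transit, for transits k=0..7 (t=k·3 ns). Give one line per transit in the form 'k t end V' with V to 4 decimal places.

0 0 source 1.0000
1 3 load 0.2353
2 6 source 1.0000
3 9 load 0.4152
4 12 source 1.0000
5 15 load 0.5528
6 18 source 1.0000
7 21 load 0.6580

Γ_L=-0.764706, Γ_S=-1.000000; launch V₁=1·75/75=1.000000
k=0 src: V=1.0000
k=1 load: inc=1.000000, refl=1.000000·-0.764706=-0.7647; V=0.000000+1.000000+-0.764706=0.2353
k=2 src: inc=-0.764706, refl=-0.764706·-1.000000=0.7647; V=1.000000+-0.764706+0.764706=1.0000
k=3 load: inc=0.764706, refl=0.764706·-0.764706=-0.5848; V=0.235294+0.764706+-0.584775=0.4152
k=4 src: inc=-0.584775, refl=-0.584775·-1.000000=0.5848; V=1.000000+-0.584775+0.584775=1.0000
k=5 load: inc=0.584775, refl=0.584775·-0.764706=-0.4472; V=0.415225+0.584775+-0.447181=0.5528
k=6 src: inc=-0.447181, refl=-0.447181·-1.000000=0.4472; V=1.000000+-0.447181+0.447181=1.0000
k=7 load: inc=0.447181, refl=0.447181·-0.764706=-0.3420; V=0.552819+0.447181+-0.341962=0.6580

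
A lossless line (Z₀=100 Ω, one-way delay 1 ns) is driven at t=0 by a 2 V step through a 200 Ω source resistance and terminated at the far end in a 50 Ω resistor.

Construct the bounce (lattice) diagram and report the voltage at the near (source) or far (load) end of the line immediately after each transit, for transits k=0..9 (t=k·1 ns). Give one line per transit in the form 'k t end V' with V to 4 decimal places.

0 0 source 0.6667
1 1 load 0.4444
2 2 source 0.3704
3 3 load 0.3951
4 4 source 0.4033
5 5 load 0.4005
6 6 source 0.3996
7 7 load 0.3999
8 8 source 0.4000
9 9 load 0.4000

Γ_L=-0.333333, Γ_S=0.333333; launch V₁=2·100/300=0.666667
k=0 src: V=0.6667
k=1 load: inc=0.666667, refl=0.666667·-0.333333=-0.2222; V=0.000000+0.666667+-0.222222=0.4444
k=2 src: inc=-0.222222, refl=-0.222222·0.333333=-0.0741; V=0.666667+-0.222222+-0.074074=0.3704
k=3 load: inc=-0.074074, refl=-0.074074·-0.333333=0.0247; V=0.444444+-0.074074+0.024691=0.3951
k=4 src: inc=0.024691, refl=0.024691·0.333333=0.0082; V=0.370370+0.024691+0.008230=0.4033
k=5 load: inc=0.008230, refl=0.008230·-0.333333=-0.0027; V=0.395062+0.008230+-0.002743=0.4005
k=6 src: inc=-0.002743, refl=-0.002743·0.333333=-0.0009; V=0.403292+-0.002743+-0.000914=0.3996
k=7 load: inc=-0.000914, refl=-0.000914·-0.333333=0.0003; V=0.400549+-0.000914+0.000305=0.3999
k=8 src: inc=0.000305, refl=0.000305·0.333333=0.0001; V=0.399634+0.000305+0.000102=0.4000
k=9 load: inc=0.000102, refl=0.000102·-0.333333=-0.0000; V=0.399939+0.000102+-0.000034=0.4000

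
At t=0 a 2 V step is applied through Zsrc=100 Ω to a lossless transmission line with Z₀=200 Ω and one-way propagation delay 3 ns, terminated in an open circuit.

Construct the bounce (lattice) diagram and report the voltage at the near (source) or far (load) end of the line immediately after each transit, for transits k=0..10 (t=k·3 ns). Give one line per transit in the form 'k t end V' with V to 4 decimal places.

Γ_L=1.000000, Γ_S=-0.333333; launch V₁=2·200/300=1.333333
k=0 src: V=1.3333
k=1 load: inc=1.333333, refl=1.333333·1.000000=1.3333; V=0.000000+1.333333+1.333333=2.6667
k=2 src: inc=1.333333, refl=1.333333·-0.333333=-0.4444; V=1.333333+1.333333+-0.444444=2.2222
k=3 load: inc=-0.444444, refl=-0.444444·1.000000=-0.4444; V=2.666667+-0.444444+-0.444444=1.7778
k=4 src: inc=-0.444444, refl=-0.444444·-0.333333=0.1481; V=2.222222+-0.444444+0.148148=1.9259
k=5 load: inc=0.148148, refl=0.148148·1.000000=0.1481; V=1.777778+0.148148+0.148148=2.0741
k=6 src: inc=0.148148, refl=0.148148·-0.333333=-0.0494; V=1.925926+0.148148+-0.049383=2.0247
k=7 load: inc=-0.049383, refl=-0.049383·1.000000=-0.0494; V=2.074074+-0.049383+-0.049383=1.9753
k=8 src: inc=-0.049383, refl=-0.049383·-0.333333=0.0165; V=2.024691+-0.049383+0.016461=1.9918
k=9 load: inc=0.016461, refl=0.016461·1.000000=0.0165; V=1.975309+0.016461+0.016461=2.0082
k=10 src: inc=0.016461, refl=0.016461·-0.333333=-0.0055; V=1.991770+0.016461+-0.005487=2.0027

0 0 source 1.3333
1 3 load 2.6667
2 6 source 2.2222
3 9 load 1.7778
4 12 source 1.9259
5 15 load 2.0741
6 18 source 2.0247
7 21 load 1.9753
8 24 source 1.9918
9 27 load 2.0082
10 30 source 2.0027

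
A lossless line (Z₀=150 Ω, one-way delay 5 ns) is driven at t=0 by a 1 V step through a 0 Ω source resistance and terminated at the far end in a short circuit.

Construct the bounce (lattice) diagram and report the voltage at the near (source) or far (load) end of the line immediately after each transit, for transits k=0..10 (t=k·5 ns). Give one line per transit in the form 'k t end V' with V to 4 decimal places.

0 0 source 1.0000
1 5 load 0.0000
2 10 source 1.0000
3 15 load 0.0000
4 20 source 1.0000
5 25 load 0.0000
6 30 source 1.0000
7 35 load 0.0000
8 40 source 1.0000
9 45 load 0.0000
10 50 source 1.0000

Γ_L=-1.000000, Γ_S=-1.000000; launch V₁=1·150/150=1.000000
k=0 src: V=1.0000
k=1 load: inc=1.000000, refl=1.000000·-1.000000=-1.0000; V=0.000000+1.000000+-1.000000=0.0000
k=2 src: inc=-1.000000, refl=-1.000000·-1.000000=1.0000; V=1.000000+-1.000000+1.000000=1.0000
k=3 load: inc=1.000000, refl=1.000000·-1.000000=-1.0000; V=0.000000+1.000000+-1.000000=0.0000
k=4 src: inc=-1.000000, refl=-1.000000·-1.000000=1.0000; V=1.000000+-1.000000+1.000000=1.0000
k=5 load: inc=1.000000, refl=1.000000·-1.000000=-1.0000; V=0.000000+1.000000+-1.000000=0.0000
k=6 src: inc=-1.000000, refl=-1.000000·-1.000000=1.0000; V=1.000000+-1.000000+1.000000=1.0000
k=7 load: inc=1.000000, refl=1.000000·-1.000000=-1.0000; V=0.000000+1.000000+-1.000000=0.0000
k=8 src: inc=-1.000000, refl=-1.000000·-1.000000=1.0000; V=1.000000+-1.000000+1.000000=1.0000
k=9 load: inc=1.000000, refl=1.000000·-1.000000=-1.0000; V=0.000000+1.000000+-1.000000=0.0000
k=10 src: inc=-1.000000, refl=-1.000000·-1.000000=1.0000; V=1.000000+-1.000000+1.000000=1.0000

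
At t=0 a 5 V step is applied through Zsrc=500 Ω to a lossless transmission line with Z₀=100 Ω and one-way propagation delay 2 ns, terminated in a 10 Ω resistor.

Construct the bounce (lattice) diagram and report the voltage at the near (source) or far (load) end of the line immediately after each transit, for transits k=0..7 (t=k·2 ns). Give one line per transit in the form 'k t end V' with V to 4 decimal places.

Γ_L=-0.818182, Γ_S=0.666667; launch V₁=5·100/600=0.833333
k=0 src: V=0.8333
k=1 load: inc=0.833333, refl=0.833333·-0.818182=-0.6818; V=0.000000+0.833333+-0.681818=0.1515
k=2 src: inc=-0.681818, refl=-0.681818·0.666667=-0.4545; V=0.833333+-0.681818+-0.454545=-0.3030
k=3 load: inc=-0.454545, refl=-0.454545·-0.818182=0.3719; V=0.151515+-0.454545+0.371901=0.0689
k=4 src: inc=0.371901, refl=0.371901·0.666667=0.2479; V=-0.303030+0.371901+0.247934=0.3168
k=5 load: inc=0.247934, refl=0.247934·-0.818182=-0.2029; V=0.068871+0.247934+-0.202855=0.1139
k=6 src: inc=-0.202855, refl=-0.202855·0.666667=-0.1352; V=0.316804+-0.202855+-0.135237=-0.0213
k=7 load: inc=-0.135237, refl=-0.135237·-0.818182=0.1106; V=0.113949+-0.135237+0.110648=0.0894

0 0 source 0.8333
1 2 load 0.1515
2 4 source -0.3030
3 6 load 0.0689
4 8 source 0.3168
5 10 load 0.1139
6 12 source -0.0213
7 14 load 0.0894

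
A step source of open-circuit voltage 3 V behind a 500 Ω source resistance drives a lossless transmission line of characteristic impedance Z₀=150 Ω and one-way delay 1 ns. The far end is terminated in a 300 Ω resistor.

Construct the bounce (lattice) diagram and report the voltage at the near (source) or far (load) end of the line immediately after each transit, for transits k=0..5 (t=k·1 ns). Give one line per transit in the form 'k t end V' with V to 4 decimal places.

0 0 source 0.6923
1 1 load 0.9231
2 2 source 1.0473
3 3 load 1.0888
4 4 source 1.1111
5 5 load 1.1185

Γ_L=0.333333, Γ_S=0.538462; launch V₁=3·150/650=0.692308
k=0 src: V=0.6923
k=1 load: inc=0.692308, refl=0.692308·0.333333=0.2308; V=0.000000+0.692308+0.230769=0.9231
k=2 src: inc=0.230769, refl=0.230769·0.538462=0.1243; V=0.692308+0.230769+0.124260=1.0473
k=3 load: inc=0.124260, refl=0.124260·0.333333=0.0414; V=0.923077+0.124260+0.041420=1.0888
k=4 src: inc=0.041420, refl=0.041420·0.538462=0.0223; V=1.047337+0.041420+0.022303=1.1111
k=5 load: inc=0.022303, refl=0.022303·0.333333=0.0074; V=1.088757+0.022303+0.007434=1.1185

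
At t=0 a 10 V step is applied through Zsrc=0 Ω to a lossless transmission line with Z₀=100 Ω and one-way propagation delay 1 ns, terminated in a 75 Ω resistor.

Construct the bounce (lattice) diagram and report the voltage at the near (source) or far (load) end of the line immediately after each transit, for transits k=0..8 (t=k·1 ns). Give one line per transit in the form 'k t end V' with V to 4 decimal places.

Γ_L=-0.142857, Γ_S=-1.000000; launch V₁=10·100/100=10.000000
k=0 src: V=10.0000
k=1 load: inc=10.000000, refl=10.000000·-0.142857=-1.4286; V=0.000000+10.000000+-1.428571=8.5714
k=2 src: inc=-1.428571, refl=-1.428571·-1.000000=1.4286; V=10.000000+-1.428571+1.428571=10.0000
k=3 load: inc=1.428571, refl=1.428571·-0.142857=-0.2041; V=8.571429+1.428571+-0.204082=9.7959
k=4 src: inc=-0.204082, refl=-0.204082·-1.000000=0.2041; V=10.000000+-0.204082+0.204082=10.0000
k=5 load: inc=0.204082, refl=0.204082·-0.142857=-0.0292; V=9.795918+0.204082+-0.029155=9.9708
k=6 src: inc=-0.029155, refl=-0.029155·-1.000000=0.0292; V=10.000000+-0.029155+0.029155=10.0000
k=7 load: inc=0.029155, refl=0.029155·-0.142857=-0.0042; V=9.970845+0.029155+-0.004165=9.9958
k=8 src: inc=-0.004165, refl=-0.004165·-1.000000=0.0042; V=10.000000+-0.004165+0.004165=10.0000

0 0 source 10.0000
1 1 load 8.5714
2 2 source 10.0000
3 3 load 9.7959
4 4 source 10.0000
5 5 load 9.9708
6 6 source 10.0000
7 7 load 9.9958
8 8 source 10.0000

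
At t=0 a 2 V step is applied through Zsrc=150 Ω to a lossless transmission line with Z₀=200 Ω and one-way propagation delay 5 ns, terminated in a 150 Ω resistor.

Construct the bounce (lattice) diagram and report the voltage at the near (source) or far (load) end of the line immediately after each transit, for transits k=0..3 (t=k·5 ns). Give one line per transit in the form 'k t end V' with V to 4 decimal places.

0 0 source 1.1429
1 5 load 0.9796
2 10 source 1.0029
3 15 load 0.9996

Γ_L=-0.142857, Γ_S=-0.142857; launch V₁=2·200/350=1.142857
k=0 src: V=1.1429
k=1 load: inc=1.142857, refl=1.142857·-0.142857=-0.1633; V=0.000000+1.142857+-0.163265=0.9796
k=2 src: inc=-0.163265, refl=-0.163265·-0.142857=0.0233; V=1.142857+-0.163265+0.023324=1.0029
k=3 load: inc=0.023324, refl=0.023324·-0.142857=-0.0033; V=0.979592+0.023324+-0.003332=0.9996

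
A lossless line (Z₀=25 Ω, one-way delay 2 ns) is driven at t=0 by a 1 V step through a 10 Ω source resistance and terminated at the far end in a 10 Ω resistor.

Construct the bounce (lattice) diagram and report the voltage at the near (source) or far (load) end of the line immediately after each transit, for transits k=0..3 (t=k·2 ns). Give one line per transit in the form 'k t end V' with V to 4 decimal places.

Γ_L=-0.428571, Γ_S=-0.428571; launch V₁=1·25/35=0.714286
k=0 src: V=0.7143
k=1 load: inc=0.714286, refl=0.714286·-0.428571=-0.3061; V=0.000000+0.714286+-0.306122=0.4082
k=2 src: inc=-0.306122, refl=-0.306122·-0.428571=0.1312; V=0.714286+-0.306122+0.131195=0.5394
k=3 load: inc=0.131195, refl=0.131195·-0.428571=-0.0562; V=0.408163+0.131195+-0.056227=0.4831

0 0 source 0.7143
1 2 load 0.4082
2 4 source 0.5394
3 6 load 0.4831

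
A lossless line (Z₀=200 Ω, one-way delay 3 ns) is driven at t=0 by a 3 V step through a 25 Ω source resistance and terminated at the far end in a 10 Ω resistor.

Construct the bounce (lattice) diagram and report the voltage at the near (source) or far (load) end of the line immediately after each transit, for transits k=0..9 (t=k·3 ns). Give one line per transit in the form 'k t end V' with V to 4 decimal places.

Γ_L=-0.904762, Γ_S=-0.777778; launch V₁=3·200/225=2.666667
k=0 src: V=2.6667
k=1 load: inc=2.666667, refl=2.666667·-0.904762=-2.4127; V=0.000000+2.666667+-2.412698=0.2540
k=2 src: inc=-2.412698, refl=-2.412698·-0.777778=1.8765; V=2.666667+-2.412698+1.876543=2.1305
k=3 load: inc=1.876543, refl=1.876543·-0.904762=-1.6978; V=0.253968+1.876543+-1.697825=0.4327
k=4 src: inc=-1.697825, refl=-1.697825·-0.777778=1.3205; V=2.130511+-1.697825+1.320530=1.7532
k=5 load: inc=1.320530, refl=1.320530·-0.904762=-1.1948; V=0.432687+1.320530+-1.194766=0.5585
k=6 src: inc=-1.194766, refl=-1.194766·-0.777778=0.9293; V=1.753217+-1.194766+0.929262=1.4877
k=7 load: inc=0.929262, refl=0.929262·-0.904762=-0.8408; V=0.558451+0.929262+-0.840761=0.6470
k=8 src: inc=-0.840761, refl=-0.840761·-0.777778=0.6539; V=1.487714+-0.840761+0.653925=1.3009
k=9 load: inc=0.653925, refl=0.653925·-0.904762=-0.5916; V=0.646953+0.653925+-0.591647=0.7092

0 0 source 2.6667
1 3 load 0.2540
2 6 source 2.1305
3 9 load 0.4327
4 12 source 1.7532
5 15 load 0.5585
6 18 source 1.4877
7 21 load 0.6470
8 24 source 1.3009
9 27 load 0.7092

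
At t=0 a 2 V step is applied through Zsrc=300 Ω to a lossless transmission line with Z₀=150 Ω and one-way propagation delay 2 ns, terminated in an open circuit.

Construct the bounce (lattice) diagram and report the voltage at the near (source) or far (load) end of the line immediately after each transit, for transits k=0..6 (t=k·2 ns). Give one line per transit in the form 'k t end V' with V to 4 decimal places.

Γ_L=1.000000, Γ_S=0.333333; launch V₁=2·150/450=0.666667
k=0 src: V=0.6667
k=1 load: inc=0.666667, refl=0.666667·1.000000=0.6667; V=0.000000+0.666667+0.666667=1.3333
k=2 src: inc=0.666667, refl=0.666667·0.333333=0.2222; V=0.666667+0.666667+0.222222=1.5556
k=3 load: inc=0.222222, refl=0.222222·1.000000=0.2222; V=1.333333+0.222222+0.222222=1.7778
k=4 src: inc=0.222222, refl=0.222222·0.333333=0.0741; V=1.555556+0.222222+0.074074=1.8519
k=5 load: inc=0.074074, refl=0.074074·1.000000=0.0741; V=1.777778+0.074074+0.074074=1.9259
k=6 src: inc=0.074074, refl=0.074074·0.333333=0.0247; V=1.851852+0.074074+0.024691=1.9506

0 0 source 0.6667
1 2 load 1.3333
2 4 source 1.5556
3 6 load 1.7778
4 8 source 1.8519
5 10 load 1.9259
6 12 source 1.9506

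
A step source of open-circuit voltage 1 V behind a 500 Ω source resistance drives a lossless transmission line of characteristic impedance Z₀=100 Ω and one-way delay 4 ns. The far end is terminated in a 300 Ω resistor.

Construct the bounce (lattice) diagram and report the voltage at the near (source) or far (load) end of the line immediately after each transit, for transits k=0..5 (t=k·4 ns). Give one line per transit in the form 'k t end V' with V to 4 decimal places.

0 0 source 0.1667
1 4 load 0.2500
2 8 source 0.3056
3 12 load 0.3333
4 16 source 0.3519
5 20 load 0.3611

Γ_L=0.500000, Γ_S=0.666667; launch V₁=1·100/600=0.166667
k=0 src: V=0.1667
k=1 load: inc=0.166667, refl=0.166667·0.500000=0.0833; V=0.000000+0.166667+0.083333=0.2500
k=2 src: inc=0.083333, refl=0.083333·0.666667=0.0556; V=0.166667+0.083333+0.055556=0.3056
k=3 load: inc=0.055556, refl=0.055556·0.500000=0.0278; V=0.250000+0.055556+0.027778=0.3333
k=4 src: inc=0.027778, refl=0.027778·0.666667=0.0185; V=0.305556+0.027778+0.018519=0.3519
k=5 load: inc=0.018519, refl=0.018519·0.500000=0.0093; V=0.333333+0.018519+0.009259=0.3611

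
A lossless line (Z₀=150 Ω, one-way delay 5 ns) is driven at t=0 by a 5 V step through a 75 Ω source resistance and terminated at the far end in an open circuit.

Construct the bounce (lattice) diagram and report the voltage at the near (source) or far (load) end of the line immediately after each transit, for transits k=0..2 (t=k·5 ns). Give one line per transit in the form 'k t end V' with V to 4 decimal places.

Γ_L=1.000000, Γ_S=-0.333333; launch V₁=5·150/225=3.333333
k=0 src: V=3.3333
k=1 load: inc=3.333333, refl=3.333333·1.000000=3.3333; V=0.000000+3.333333+3.333333=6.6667
k=2 src: inc=3.333333, refl=3.333333·-0.333333=-1.1111; V=3.333333+3.333333+-1.111111=5.5556

0 0 source 3.3333
1 5 load 6.6667
2 10 source 5.5556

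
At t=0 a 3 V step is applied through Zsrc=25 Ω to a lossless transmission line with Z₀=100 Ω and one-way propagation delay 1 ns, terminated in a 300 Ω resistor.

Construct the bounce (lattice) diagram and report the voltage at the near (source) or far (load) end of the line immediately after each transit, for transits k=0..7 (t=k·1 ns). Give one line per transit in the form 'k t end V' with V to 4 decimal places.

0 0 source 2.4000
1 1 load 3.6000
2 2 source 2.8800
3 3 load 2.5200
4 4 source 2.7360
5 5 load 2.8440
6 6 source 2.7792
7 7 load 2.7468

Γ_L=0.500000, Γ_S=-0.600000; launch V₁=3·100/125=2.400000
k=0 src: V=2.4000
k=1 load: inc=2.400000, refl=2.400000·0.500000=1.2000; V=0.000000+2.400000+1.200000=3.6000
k=2 src: inc=1.200000, refl=1.200000·-0.600000=-0.7200; V=2.400000+1.200000+-0.720000=2.8800
k=3 load: inc=-0.720000, refl=-0.720000·0.500000=-0.3600; V=3.600000+-0.720000+-0.360000=2.5200
k=4 src: inc=-0.360000, refl=-0.360000·-0.600000=0.2160; V=2.880000+-0.360000+0.216000=2.7360
k=5 load: inc=0.216000, refl=0.216000·0.500000=0.1080; V=2.520000+0.216000+0.108000=2.8440
k=6 src: inc=0.108000, refl=0.108000·-0.600000=-0.0648; V=2.736000+0.108000+-0.064800=2.7792
k=7 load: inc=-0.064800, refl=-0.064800·0.500000=-0.0324; V=2.844000+-0.064800+-0.032400=2.7468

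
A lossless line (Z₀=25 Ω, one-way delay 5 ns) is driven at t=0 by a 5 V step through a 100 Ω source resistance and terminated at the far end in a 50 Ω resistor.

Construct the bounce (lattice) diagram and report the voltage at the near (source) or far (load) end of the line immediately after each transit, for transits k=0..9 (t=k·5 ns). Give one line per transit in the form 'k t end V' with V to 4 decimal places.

0 0 source 1.0000
1 5 load 1.3333
2 10 source 1.5333
3 15 load 1.6000
4 20 source 1.6400
5 25 load 1.6533
6 30 source 1.6613
7 35 load 1.6640
8 40 source 1.6656
9 45 load 1.6661

Γ_L=0.333333, Γ_S=0.600000; launch V₁=5·25/125=1.000000
k=0 src: V=1.0000
k=1 load: inc=1.000000, refl=1.000000·0.333333=0.3333; V=0.000000+1.000000+0.333333=1.3333
k=2 src: inc=0.333333, refl=0.333333·0.600000=0.2000; V=1.000000+0.333333+0.200000=1.5333
k=3 load: inc=0.200000, refl=0.200000·0.333333=0.0667; V=1.333333+0.200000+0.066667=1.6000
k=4 src: inc=0.066667, refl=0.066667·0.600000=0.0400; V=1.533333+0.066667+0.040000=1.6400
k=5 load: inc=0.040000, refl=0.040000·0.333333=0.0133; V=1.600000+0.040000+0.013333=1.6533
k=6 src: inc=0.013333, refl=0.013333·0.600000=0.0080; V=1.640000+0.013333+0.008000=1.6613
k=7 load: inc=0.008000, refl=0.008000·0.333333=0.0027; V=1.653333+0.008000+0.002667=1.6640
k=8 src: inc=0.002667, refl=0.002667·0.600000=0.0016; V=1.661333+0.002667+0.001600=1.6656
k=9 load: inc=0.001600, refl=0.001600·0.333333=0.0005; V=1.664000+0.001600+0.000533=1.6661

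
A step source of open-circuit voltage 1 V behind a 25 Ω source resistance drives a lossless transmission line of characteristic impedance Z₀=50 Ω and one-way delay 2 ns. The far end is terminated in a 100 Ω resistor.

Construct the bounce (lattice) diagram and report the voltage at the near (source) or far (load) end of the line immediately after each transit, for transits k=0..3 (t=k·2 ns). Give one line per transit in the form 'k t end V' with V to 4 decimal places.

0 0 source 0.6667
1 2 load 0.8889
2 4 source 0.8148
3 6 load 0.7901

Γ_L=0.333333, Γ_S=-0.333333; launch V₁=1·50/75=0.666667
k=0 src: V=0.6667
k=1 load: inc=0.666667, refl=0.666667·0.333333=0.2222; V=0.000000+0.666667+0.222222=0.8889
k=2 src: inc=0.222222, refl=0.222222·-0.333333=-0.0741; V=0.666667+0.222222+-0.074074=0.8148
k=3 load: inc=-0.074074, refl=-0.074074·0.333333=-0.0247; V=0.888889+-0.074074+-0.024691=0.7901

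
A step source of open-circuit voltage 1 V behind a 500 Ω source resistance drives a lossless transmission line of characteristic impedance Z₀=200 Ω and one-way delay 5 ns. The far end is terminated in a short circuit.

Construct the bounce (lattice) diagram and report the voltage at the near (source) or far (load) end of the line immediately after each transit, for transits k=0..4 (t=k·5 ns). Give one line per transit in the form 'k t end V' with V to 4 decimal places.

0 0 source 0.2857
1 5 load 0.0000
2 10 source -0.1224
3 15 load 0.0000
4 20 source 0.0525

Γ_L=-1.000000, Γ_S=0.428571; launch V₁=1·200/700=0.285714
k=0 src: V=0.2857
k=1 load: inc=0.285714, refl=0.285714·-1.000000=-0.2857; V=0.000000+0.285714+-0.285714=0.0000
k=2 src: inc=-0.285714, refl=-0.285714·0.428571=-0.1224; V=0.285714+-0.285714+-0.122449=-0.1224
k=3 load: inc=-0.122449, refl=-0.122449·-1.000000=0.1224; V=0.000000+-0.122449+0.122449=0.0000
k=4 src: inc=0.122449, refl=0.122449·0.428571=0.0525; V=-0.122449+0.122449+0.052478=0.0525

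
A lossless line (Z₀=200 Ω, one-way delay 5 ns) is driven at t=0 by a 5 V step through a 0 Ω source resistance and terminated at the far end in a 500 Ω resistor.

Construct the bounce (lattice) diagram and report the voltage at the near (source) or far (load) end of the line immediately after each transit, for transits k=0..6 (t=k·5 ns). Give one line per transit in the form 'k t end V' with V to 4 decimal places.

Γ_L=0.428571, Γ_S=-1.000000; launch V₁=5·200/200=5.000000
k=0 src: V=5.0000
k=1 load: inc=5.000000, refl=5.000000·0.428571=2.1429; V=0.000000+5.000000+2.142857=7.1429
k=2 src: inc=2.142857, refl=2.142857·-1.000000=-2.1429; V=5.000000+2.142857+-2.142857=5.0000
k=3 load: inc=-2.142857, refl=-2.142857·0.428571=-0.9184; V=7.142857+-2.142857+-0.918367=4.0816
k=4 src: inc=-0.918367, refl=-0.918367·-1.000000=0.9184; V=5.000000+-0.918367+0.918367=5.0000
k=5 load: inc=0.918367, refl=0.918367·0.428571=0.3936; V=4.081633+0.918367+0.393586=5.3936
k=6 src: inc=0.393586, refl=0.393586·-1.000000=-0.3936; V=5.000000+0.393586+-0.393586=5.0000

0 0 source 5.0000
1 5 load 7.1429
2 10 source 5.0000
3 15 load 4.0816
4 20 source 5.0000
5 25 load 5.3936
6 30 source 5.0000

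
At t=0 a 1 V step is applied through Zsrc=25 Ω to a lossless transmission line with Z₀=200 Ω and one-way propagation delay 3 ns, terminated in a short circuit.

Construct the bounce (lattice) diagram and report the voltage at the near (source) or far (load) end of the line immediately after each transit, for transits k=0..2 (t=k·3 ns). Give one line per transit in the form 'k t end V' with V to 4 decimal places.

0 0 source 0.8889
1 3 load 0.0000
2 6 source 0.6914

Γ_L=-1.000000, Γ_S=-0.777778; launch V₁=1·200/225=0.888889
k=0 src: V=0.8889
k=1 load: inc=0.888889, refl=0.888889·-1.000000=-0.8889; V=0.000000+0.888889+-0.888889=0.0000
k=2 src: inc=-0.888889, refl=-0.888889·-0.777778=0.6914; V=0.888889+-0.888889+0.691358=0.6914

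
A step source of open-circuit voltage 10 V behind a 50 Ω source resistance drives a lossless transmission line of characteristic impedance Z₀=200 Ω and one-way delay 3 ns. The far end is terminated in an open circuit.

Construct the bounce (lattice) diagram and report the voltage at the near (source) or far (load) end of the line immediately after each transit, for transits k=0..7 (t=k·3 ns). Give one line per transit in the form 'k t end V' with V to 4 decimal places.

Γ_L=1.000000, Γ_S=-0.600000; launch V₁=10·200/250=8.000000
k=0 src: V=8.0000
k=1 load: inc=8.000000, refl=8.000000·1.000000=8.0000; V=0.000000+8.000000+8.000000=16.0000
k=2 src: inc=8.000000, refl=8.000000·-0.600000=-4.8000; V=8.000000+8.000000+-4.800000=11.2000
k=3 load: inc=-4.800000, refl=-4.800000·1.000000=-4.8000; V=16.000000+-4.800000+-4.800000=6.4000
k=4 src: inc=-4.800000, refl=-4.800000·-0.600000=2.8800; V=11.200000+-4.800000+2.880000=9.2800
k=5 load: inc=2.880000, refl=2.880000·1.000000=2.8800; V=6.400000+2.880000+2.880000=12.1600
k=6 src: inc=2.880000, refl=2.880000·-0.600000=-1.7280; V=9.280000+2.880000+-1.728000=10.4320
k=7 load: inc=-1.728000, refl=-1.728000·1.000000=-1.7280; V=12.160000+-1.728000+-1.728000=8.7040

0 0 source 8.0000
1 3 load 16.0000
2 6 source 11.2000
3 9 load 6.4000
4 12 source 9.2800
5 15 load 12.1600
6 18 source 10.4320
7 21 load 8.7040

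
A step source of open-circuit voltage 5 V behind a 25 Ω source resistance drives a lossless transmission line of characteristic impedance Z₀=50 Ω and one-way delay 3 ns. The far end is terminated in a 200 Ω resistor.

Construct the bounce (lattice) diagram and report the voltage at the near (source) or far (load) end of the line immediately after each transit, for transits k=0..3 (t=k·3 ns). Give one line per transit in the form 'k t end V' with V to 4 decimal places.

0 0 source 3.3333
1 3 load 5.3333
2 6 source 4.6667
3 9 load 4.2667

Γ_L=0.600000, Γ_S=-0.333333; launch V₁=5·50/75=3.333333
k=0 src: V=3.3333
k=1 load: inc=3.333333, refl=3.333333·0.600000=2.0000; V=0.000000+3.333333+2.000000=5.3333
k=2 src: inc=2.000000, refl=2.000000·-0.333333=-0.6667; V=3.333333+2.000000+-0.666667=4.6667
k=3 load: inc=-0.666667, refl=-0.666667·0.600000=-0.4000; V=5.333333+-0.666667+-0.400000=4.2667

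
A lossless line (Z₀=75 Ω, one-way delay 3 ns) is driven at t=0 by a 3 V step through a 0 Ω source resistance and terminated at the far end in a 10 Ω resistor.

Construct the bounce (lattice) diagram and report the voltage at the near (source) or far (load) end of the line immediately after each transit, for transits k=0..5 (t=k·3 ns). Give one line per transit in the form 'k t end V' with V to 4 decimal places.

0 0 source 3.0000
1 3 load 0.7059
2 6 source 3.0000
3 9 load 1.2457
4 12 source 3.0000
5 15 load 1.6585

Γ_L=-0.764706, Γ_S=-1.000000; launch V₁=3·75/75=3.000000
k=0 src: V=3.0000
k=1 load: inc=3.000000, refl=3.000000·-0.764706=-2.2941; V=0.000000+3.000000+-2.294118=0.7059
k=2 src: inc=-2.294118, refl=-2.294118·-1.000000=2.2941; V=3.000000+-2.294118+2.294118=3.0000
k=3 load: inc=2.294118, refl=2.294118·-0.764706=-1.7543; V=0.705882+2.294118+-1.754325=1.2457
k=4 src: inc=-1.754325, refl=-1.754325·-1.000000=1.7543; V=3.000000+-1.754325+1.754325=3.0000
k=5 load: inc=1.754325, refl=1.754325·-0.764706=-1.3415; V=1.245675+1.754325+-1.341543=1.6585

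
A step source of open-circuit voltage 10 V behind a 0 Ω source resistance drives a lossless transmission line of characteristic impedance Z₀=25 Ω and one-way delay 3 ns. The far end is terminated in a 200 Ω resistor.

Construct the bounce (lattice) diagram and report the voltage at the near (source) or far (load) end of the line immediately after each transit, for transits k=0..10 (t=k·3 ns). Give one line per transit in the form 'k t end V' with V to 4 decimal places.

Γ_L=0.777778, Γ_S=-1.000000; launch V₁=10·25/25=10.000000
k=0 src: V=10.0000
k=1 load: inc=10.000000, refl=10.000000·0.777778=7.7778; V=0.000000+10.000000+7.777778=17.7778
k=2 src: inc=7.777778, refl=7.777778·-1.000000=-7.7778; V=10.000000+7.777778+-7.777778=10.0000
k=3 load: inc=-7.777778, refl=-7.777778·0.777778=-6.0494; V=17.777778+-7.777778+-6.049383=3.9506
k=4 src: inc=-6.049383, refl=-6.049383·-1.000000=6.0494; V=10.000000+-6.049383+6.049383=10.0000
k=5 load: inc=6.049383, refl=6.049383·0.777778=4.7051; V=3.950617+6.049383+4.705075=14.7051
k=6 src: inc=4.705075, refl=4.705075·-1.000000=-4.7051; V=10.000000+4.705075+-4.705075=10.0000
k=7 load: inc=-4.705075, refl=-4.705075·0.777778=-3.6595; V=14.705075+-4.705075+-3.659503=6.3405
k=8 src: inc=-3.659503, refl=-3.659503·-1.000000=3.6595; V=10.000000+-3.659503+3.659503=10.0000
k=9 load: inc=3.659503, refl=3.659503·0.777778=2.8463; V=6.340497+3.659503+2.846280=12.8463
k=10 src: inc=2.846280, refl=2.846280·-1.000000=-2.8463; V=10.000000+2.846280+-2.846280=10.0000

0 0 source 10.0000
1 3 load 17.7778
2 6 source 10.0000
3 9 load 3.9506
4 12 source 10.0000
5 15 load 14.7051
6 18 source 10.0000
7 21 load 6.3405
8 24 source 10.0000
9 27 load 12.8463
10 30 source 10.0000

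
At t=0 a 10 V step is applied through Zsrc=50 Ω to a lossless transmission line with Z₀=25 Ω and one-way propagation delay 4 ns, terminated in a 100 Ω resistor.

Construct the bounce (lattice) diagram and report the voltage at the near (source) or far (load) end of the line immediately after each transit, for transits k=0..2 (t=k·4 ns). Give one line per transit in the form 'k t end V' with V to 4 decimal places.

0 0 source 3.3333
1 4 load 5.3333
2 8 source 6.0000

Γ_L=0.600000, Γ_S=0.333333; launch V₁=10·25/75=3.333333
k=0 src: V=3.3333
k=1 load: inc=3.333333, refl=3.333333·0.600000=2.0000; V=0.000000+3.333333+2.000000=5.3333
k=2 src: inc=2.000000, refl=2.000000·0.333333=0.6667; V=3.333333+2.000000+0.666667=6.0000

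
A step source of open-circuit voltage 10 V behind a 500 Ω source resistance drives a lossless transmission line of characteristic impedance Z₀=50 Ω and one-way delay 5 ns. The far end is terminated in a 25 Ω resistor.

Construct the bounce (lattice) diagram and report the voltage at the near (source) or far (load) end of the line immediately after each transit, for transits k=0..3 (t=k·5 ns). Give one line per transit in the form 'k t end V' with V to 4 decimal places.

0 0 source 0.9091
1 5 load 0.6061
2 10 source 0.3581
3 15 load 0.4408

Γ_L=-0.333333, Γ_S=0.818182; launch V₁=10·50/550=0.909091
k=0 src: V=0.9091
k=1 load: inc=0.909091, refl=0.909091·-0.333333=-0.3030; V=0.000000+0.909091+-0.303030=0.6061
k=2 src: inc=-0.303030, refl=-0.303030·0.818182=-0.2479; V=0.909091+-0.303030+-0.247934=0.3581
k=3 load: inc=-0.247934, refl=-0.247934·-0.333333=0.0826; V=0.606061+-0.247934+0.082645=0.4408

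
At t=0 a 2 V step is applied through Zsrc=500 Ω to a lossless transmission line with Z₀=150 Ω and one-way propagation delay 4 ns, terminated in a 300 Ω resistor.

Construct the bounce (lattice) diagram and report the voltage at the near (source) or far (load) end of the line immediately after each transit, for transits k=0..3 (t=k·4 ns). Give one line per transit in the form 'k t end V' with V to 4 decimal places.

Γ_L=0.333333, Γ_S=0.538462; launch V₁=2·150/650=0.461538
k=0 src: V=0.4615
k=1 load: inc=0.461538, refl=0.461538·0.333333=0.1538; V=0.000000+0.461538+0.153846=0.6154
k=2 src: inc=0.153846, refl=0.153846·0.538462=0.0828; V=0.461538+0.153846+0.082840=0.6982
k=3 load: inc=0.082840, refl=0.082840·0.333333=0.0276; V=0.615385+0.082840+0.027613=0.7258

0 0 source 0.4615
1 4 load 0.6154
2 8 source 0.6982
3 12 load 0.7258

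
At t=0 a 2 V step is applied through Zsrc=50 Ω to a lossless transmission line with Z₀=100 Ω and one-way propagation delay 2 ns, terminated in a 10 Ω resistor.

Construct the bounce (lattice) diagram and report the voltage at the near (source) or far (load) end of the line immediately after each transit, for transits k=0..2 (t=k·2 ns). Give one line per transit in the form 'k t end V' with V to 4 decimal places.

0 0 source 1.3333
1 2 load 0.2424
2 4 source 0.6061

Γ_L=-0.818182, Γ_S=-0.333333; launch V₁=2·100/150=1.333333
k=0 src: V=1.3333
k=1 load: inc=1.333333, refl=1.333333·-0.818182=-1.0909; V=0.000000+1.333333+-1.090909=0.2424
k=2 src: inc=-1.090909, refl=-1.090909·-0.333333=0.3636; V=1.333333+-1.090909+0.363636=0.6061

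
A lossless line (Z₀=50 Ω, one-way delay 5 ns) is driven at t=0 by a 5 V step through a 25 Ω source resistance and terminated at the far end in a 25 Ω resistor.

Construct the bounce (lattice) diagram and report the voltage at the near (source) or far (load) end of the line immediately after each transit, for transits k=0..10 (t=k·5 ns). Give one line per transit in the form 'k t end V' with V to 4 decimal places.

0 0 source 3.3333
1 5 load 2.2222
2 10 source 2.5926
3 15 load 2.4691
4 20 source 2.5103
5 25 load 2.4966
6 30 source 2.5011
7 35 load 2.4996
8 40 source 2.5001
9 45 load 2.5000
10 50 source 2.5000

Γ_L=-0.333333, Γ_S=-0.333333; launch V₁=5·50/75=3.333333
k=0 src: V=3.3333
k=1 load: inc=3.333333, refl=3.333333·-0.333333=-1.1111; V=0.000000+3.333333+-1.111111=2.2222
k=2 src: inc=-1.111111, refl=-1.111111·-0.333333=0.3704; V=3.333333+-1.111111+0.370370=2.5926
k=3 load: inc=0.370370, refl=0.370370·-0.333333=-0.1235; V=2.222222+0.370370+-0.123457=2.4691
k=4 src: inc=-0.123457, refl=-0.123457·-0.333333=0.0412; V=2.592593+-0.123457+0.041152=2.5103
k=5 load: inc=0.041152, refl=0.041152·-0.333333=-0.0137; V=2.469136+0.041152+-0.013717=2.4966
k=6 src: inc=-0.013717, refl=-0.013717·-0.333333=0.0046; V=2.510288+-0.013717+0.004572=2.5011
k=7 load: inc=0.004572, refl=0.004572·-0.333333=-0.0015; V=2.496571+0.004572+-0.001524=2.4996
k=8 src: inc=-0.001524, refl=-0.001524·-0.333333=0.0005; V=2.501143+-0.001524+0.000508=2.5001
k=9 load: inc=0.000508, refl=0.000508·-0.333333=-0.0002; V=2.499619+0.000508+-0.000169=2.5000
k=10 src: inc=-0.000169, refl=-0.000169·-0.333333=0.0001; V=2.500127+-0.000169+0.000056=2.5000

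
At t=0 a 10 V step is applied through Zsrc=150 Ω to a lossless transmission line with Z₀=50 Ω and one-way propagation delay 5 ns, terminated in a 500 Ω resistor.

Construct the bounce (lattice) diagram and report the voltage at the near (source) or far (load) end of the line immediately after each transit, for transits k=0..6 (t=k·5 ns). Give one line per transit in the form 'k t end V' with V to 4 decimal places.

Γ_L=0.818182, Γ_S=0.500000; launch V₁=10·50/200=2.500000
k=0 src: V=2.5000
k=1 load: inc=2.500000, refl=2.500000·0.818182=2.0455; V=0.000000+2.500000+2.045455=4.5455
k=2 src: inc=2.045455, refl=2.045455·0.500000=1.0227; V=2.500000+2.045455+1.022727=5.5682
k=3 load: inc=1.022727, refl=1.022727·0.818182=0.8368; V=4.545455+1.022727+0.836777=6.4050
k=4 src: inc=0.836777, refl=0.836777·0.500000=0.4184; V=5.568182+0.836777+0.418388=6.8233
k=5 load: inc=0.418388, refl=0.418388·0.818182=0.3423; V=6.404959+0.418388+0.342318=7.1657
k=6 src: inc=0.342318, refl=0.342318·0.500000=0.1712; V=6.823347+0.342318+0.171159=7.3368

0 0 source 2.5000
1 5 load 4.5455
2 10 source 5.5682
3 15 load 6.4050
4 20 source 6.8233
5 25 load 7.1657
6 30 source 7.3368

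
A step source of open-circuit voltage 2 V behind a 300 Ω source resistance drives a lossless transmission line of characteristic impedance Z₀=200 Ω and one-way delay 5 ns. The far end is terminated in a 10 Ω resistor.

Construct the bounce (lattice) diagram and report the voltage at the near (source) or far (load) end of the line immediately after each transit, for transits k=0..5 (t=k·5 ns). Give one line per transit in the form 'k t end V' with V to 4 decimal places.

Γ_L=-0.904762, Γ_S=0.200000; launch V₁=2·200/500=0.800000
k=0 src: V=0.8000
k=1 load: inc=0.800000, refl=0.800000·-0.904762=-0.7238; V=0.000000+0.800000+-0.723810=0.0762
k=2 src: inc=-0.723810, refl=-0.723810·0.200000=-0.1448; V=0.800000+-0.723810+-0.144762=-0.0686
k=3 load: inc=-0.144762, refl=-0.144762·-0.904762=0.1310; V=0.076190+-0.144762+0.130975=0.0624
k=4 src: inc=0.130975, refl=0.130975·0.200000=0.0262; V=-0.068571+0.130975+0.026195=0.0886
k=5 load: inc=0.026195, refl=0.026195·-0.904762=-0.0237; V=0.062404+0.026195+-0.023700=0.0649

0 0 source 0.8000
1 5 load 0.0762
2 10 source -0.0686
3 15 load 0.0624
4 20 source 0.0886
5 25 load 0.0649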